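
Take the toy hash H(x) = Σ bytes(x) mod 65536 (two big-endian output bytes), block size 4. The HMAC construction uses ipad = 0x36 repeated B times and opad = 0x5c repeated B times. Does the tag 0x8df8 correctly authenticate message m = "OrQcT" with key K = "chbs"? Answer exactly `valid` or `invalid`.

invalid

Key "chbs" = 63 68 62 73 is exactly B = 4 bytes: K' = 63 68 62 73.
K' ⊕ ipad = 55 5e 54 45; K' ⊕ opad = 3f 34 3e 2f.
Inner hash: sum = 85+94+84+69+79+114+81+99+84 = 789 → 03 15.
Outer hash (recomputed tag): sum = 63+52+62+47+3+21 = 248 → 00 f8.
Recomputed tag = 00f8; claimed = 8df8 → mismatch.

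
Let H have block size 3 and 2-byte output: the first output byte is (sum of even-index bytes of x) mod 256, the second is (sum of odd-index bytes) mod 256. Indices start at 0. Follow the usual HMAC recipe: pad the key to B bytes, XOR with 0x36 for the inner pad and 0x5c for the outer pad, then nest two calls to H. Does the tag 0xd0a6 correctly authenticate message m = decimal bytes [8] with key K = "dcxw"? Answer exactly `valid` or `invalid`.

valid

Key "dcxw" = 64 63 78 77 is 4 bytes > B = 3, so hash it first: H(key) = dc da, then zero-pad to 3 bytes: K' = dc da 00.
K' ⊕ ipad = ea ec 36; K' ⊕ opad = 80 86 5c.
Inner hash: even-index sum = 288 mod 256 = 32; odd-index sum = 244 mod 256 = 244 → 20 f4.
Outer hash (recomputed tag): even-index sum = 464 mod 256 = 208; odd-index sum = 166 mod 256 = 166 → d0 a6.
Recomputed tag = d0a6; claimed = d0a6 → match.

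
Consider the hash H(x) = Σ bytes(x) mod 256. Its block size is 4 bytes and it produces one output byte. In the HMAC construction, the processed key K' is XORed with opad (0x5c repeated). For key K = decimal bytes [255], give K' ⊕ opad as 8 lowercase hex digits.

a35c5c5c

Key decimal bytes [255] = ff is 1 byte ≤ B = 4; zero-pad to 4 bytes: K' = ff 00 00 00.
XOR each byte with 0x5c: ff⊕5c=a3, 00⊕5c=5c, 00⊕5c=5c, 00⊕5c=5c.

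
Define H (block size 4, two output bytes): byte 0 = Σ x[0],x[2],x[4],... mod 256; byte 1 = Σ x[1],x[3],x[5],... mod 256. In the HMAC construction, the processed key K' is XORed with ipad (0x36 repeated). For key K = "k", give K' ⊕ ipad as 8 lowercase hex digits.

Key "k" = 6b is 1 byte ≤ B = 4; zero-pad to 4 bytes: K' = 6b 00 00 00.
XOR each byte with 0x36: 6b⊕36=5d, 00⊕36=36, 00⊕36=36, 00⊕36=36.

5d363636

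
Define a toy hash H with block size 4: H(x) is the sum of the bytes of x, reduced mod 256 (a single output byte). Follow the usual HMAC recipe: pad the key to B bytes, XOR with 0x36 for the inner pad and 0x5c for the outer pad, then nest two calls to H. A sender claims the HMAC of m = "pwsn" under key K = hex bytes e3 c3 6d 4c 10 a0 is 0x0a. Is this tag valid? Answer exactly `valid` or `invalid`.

Key hex bytes e3 c3 6d 4c 10 a0 is 6 bytes > B = 4, so hash it first: H(key) = 0f, then zero-pad to 4 bytes: K' = 0f 00 00 00.
K' ⊕ ipad = 39 36 36 36; K' ⊕ opad = 53 5c 5c 5c.
Inner hash: sum = 57+54+54+54+112+119+115+110 = 675; mod 256 = 163 → a3.
Outer hash (recomputed tag): sum = 83+92+92+92+163 = 522; mod 256 = 10 → 0a.
Recomputed tag = 0a; claimed = 0a → match.

valid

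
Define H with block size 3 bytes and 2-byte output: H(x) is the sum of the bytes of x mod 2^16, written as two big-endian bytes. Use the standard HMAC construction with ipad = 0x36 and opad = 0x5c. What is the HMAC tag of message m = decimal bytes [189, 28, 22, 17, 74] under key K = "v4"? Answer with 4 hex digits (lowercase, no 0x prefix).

Key "v4" = 76 34 is 2 bytes ≤ B = 3; zero-pad to 3 bytes: K' = 76 34 00.
K' ⊕ ipad = 40 02 36.  K' ⊕ opad = 2a 68 5c.
Inner input = (K'⊕ipad) ∥ m = 40 02 36 ∥ bd 1c 16 11 4a.
Inner hash: sum = 64+2+54+189+28+22+17+74 = 450 → 01 c2.
Outer input = (K'⊕opad) ∥ inner = 2a 68 5c ∥ 01 c2.
Outer hash (tag): sum = 42+104+92+1+194 = 433 → 01 b1.

01b1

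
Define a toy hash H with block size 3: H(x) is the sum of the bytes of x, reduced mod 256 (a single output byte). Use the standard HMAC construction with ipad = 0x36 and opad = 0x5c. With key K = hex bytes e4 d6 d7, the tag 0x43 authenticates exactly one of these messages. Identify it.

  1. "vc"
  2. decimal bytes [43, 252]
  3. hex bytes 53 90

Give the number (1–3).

3

Key hex bytes e4 d6 d7 is exactly B = 3 bytes: K' = e4 d6 d7.
K' ⊕ ipad = d2 e0 e1; K' ⊕ opad = b8 8a 8b.
m1: inner = H(d2 e0 e1 76 63) = 6c; tag = H(b8 8a 8b 6c) = 39
m2: inner = H(d2 e0 e1 2b fc) = ba; tag = H(b8 8a 8b ba) = 87
m3: inner = H(d2 e0 e1 53 90) = 76; tag = H(b8 8a 8b 76) = 43 ← matches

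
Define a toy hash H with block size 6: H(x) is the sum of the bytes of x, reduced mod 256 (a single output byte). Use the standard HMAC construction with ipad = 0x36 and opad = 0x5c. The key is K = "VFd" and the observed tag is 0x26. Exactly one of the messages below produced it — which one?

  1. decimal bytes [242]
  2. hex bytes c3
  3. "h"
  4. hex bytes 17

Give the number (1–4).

Key "VFd" = 56 46 64 is 3 bytes ≤ B = 6; zero-pad to 6 bytes: K' = 56 46 64 00 00 00.
K' ⊕ ipad = 60 70 52 36 36 36; K' ⊕ opad = 0a 1a 38 5c 5c 5c.
m1: inner = H(60 70 52 36 36 36 f2) = b6; tag = H(0a 1a 38 5c 5c 5c b6) = 26 ← matches
m2: inner = H(60 70 52 36 36 36 c3) = 87; tag = H(0a 1a 38 5c 5c 5c 87) = f7
m3: inner = H(60 70 52 36 36 36 68) = 2c; tag = H(0a 1a 38 5c 5c 5c 2c) = 9c
m4: inner = H(60 70 52 36 36 36 17) = db; tag = H(0a 1a 38 5c 5c 5c db) = 4b

1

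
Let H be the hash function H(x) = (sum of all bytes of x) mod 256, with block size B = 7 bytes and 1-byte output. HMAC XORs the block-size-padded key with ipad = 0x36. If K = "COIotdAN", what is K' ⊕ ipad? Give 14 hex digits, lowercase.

87363636363636

Key "COIotdAN" = 43 4f 49 6f 74 64 41 4e is 8 bytes > B = 7, so hash it first: H(key) = b1, then zero-pad to 7 bytes: K' = b1 00 00 00 00 00 00.
XOR each byte with 0x36: b1⊕36=87, 00⊕36=36, 00⊕36=36, 00⊕36=36, 00⊕36=36, 00⊕36=36, 00⊕36=36.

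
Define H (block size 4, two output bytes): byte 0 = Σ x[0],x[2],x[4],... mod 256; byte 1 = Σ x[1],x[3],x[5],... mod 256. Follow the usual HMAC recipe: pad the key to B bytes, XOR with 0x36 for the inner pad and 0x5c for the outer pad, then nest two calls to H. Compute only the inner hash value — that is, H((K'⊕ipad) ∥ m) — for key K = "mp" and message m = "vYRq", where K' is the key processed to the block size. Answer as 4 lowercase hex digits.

5946

Key "mp" = 6d 70 is 2 bytes ≤ B = 4; zero-pad to 4 bytes: K' = 6d 70 00 00.
K' ⊕ ipad = 5b 46 36 36.
Inner input = 5b 46 36 36 ∥ 76 59 52 71.
Inner hash: even-index sum = 345 mod 256 = 89; odd-index sum = 326 mod 256 = 70 → 59 46.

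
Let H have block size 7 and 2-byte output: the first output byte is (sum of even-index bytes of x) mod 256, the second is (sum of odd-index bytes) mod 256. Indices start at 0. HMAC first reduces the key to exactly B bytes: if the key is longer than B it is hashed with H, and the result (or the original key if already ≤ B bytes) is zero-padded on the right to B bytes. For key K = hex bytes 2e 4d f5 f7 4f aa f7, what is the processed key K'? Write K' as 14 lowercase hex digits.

Key hex bytes 2e 4d f5 f7 4f aa f7 is exactly B = 7 bytes: K' = 2e 4d f5 f7 4f aa f7.

2e4df5f74faaf7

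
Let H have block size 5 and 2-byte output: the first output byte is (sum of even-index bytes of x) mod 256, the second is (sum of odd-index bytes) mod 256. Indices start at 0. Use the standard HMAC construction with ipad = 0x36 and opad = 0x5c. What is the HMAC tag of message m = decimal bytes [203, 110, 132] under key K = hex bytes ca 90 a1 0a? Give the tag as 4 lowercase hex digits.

Key hex bytes ca 90 a1 0a is 4 bytes ≤ B = 5; zero-pad to 5 bytes: K' = ca 90 a1 0a 00.
K' ⊕ ipad = fc a6 97 3c 36.  K' ⊕ opad = 96 cc fd 56 5c.
Inner input = (K'⊕ipad) ∥ m = fc a6 97 3c 36 ∥ cb 6e 84.
Inner hash: even-index sum = 567 mod 256 = 55; odd-index sum = 561 mod 256 = 49 → 37 31.
Outer input = (K'⊕opad) ∥ inner = 96 cc fd 56 5c ∥ 37 31.
Outer hash (tag): even-index sum = 544 mod 256 = 32; odd-index sum = 345 mod 256 = 89 → 20 59.

2059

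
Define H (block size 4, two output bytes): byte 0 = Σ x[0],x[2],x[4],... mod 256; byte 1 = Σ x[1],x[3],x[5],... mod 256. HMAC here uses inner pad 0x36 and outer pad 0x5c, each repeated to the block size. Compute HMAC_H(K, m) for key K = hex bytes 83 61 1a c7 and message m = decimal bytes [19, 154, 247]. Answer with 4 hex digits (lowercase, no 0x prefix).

10ba

Key hex bytes 83 61 1a c7 is exactly B = 4 bytes: K' = 83 61 1a c7.
K' ⊕ ipad = b5 57 2c f1.  K' ⊕ opad = df 3d 46 9b.
Inner input = (K'⊕ipad) ∥ m = b5 57 2c f1 ∥ 13 9a f7.
Inner hash: even-index sum = 491 mod 256 = 235; odd-index sum = 482 mod 256 = 226 → eb e2.
Outer input = (K'⊕opad) ∥ inner = df 3d 46 9b ∥ eb e2.
Outer hash (tag): even-index sum = 528 mod 256 = 16; odd-index sum = 442 mod 256 = 186 → 10 ba.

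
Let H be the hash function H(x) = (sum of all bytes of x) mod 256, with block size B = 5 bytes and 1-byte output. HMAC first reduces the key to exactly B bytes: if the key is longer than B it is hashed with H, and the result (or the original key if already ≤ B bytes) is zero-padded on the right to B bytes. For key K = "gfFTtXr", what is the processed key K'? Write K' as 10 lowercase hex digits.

|K| = 7 > B = 5, so first hash the key.
H(K): sum = 103+102+70+84+116+88+114 = 677; mod 256 = 165 → a5.
Zero-pad H(K) = a5 to 5 bytes: K' = a5 00 00 00 00.

a500000000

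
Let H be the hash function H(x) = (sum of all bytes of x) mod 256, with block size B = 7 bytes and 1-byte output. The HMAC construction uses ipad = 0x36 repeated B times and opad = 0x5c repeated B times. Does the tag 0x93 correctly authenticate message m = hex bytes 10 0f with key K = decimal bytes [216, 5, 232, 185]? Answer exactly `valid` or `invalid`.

invalid

Key decimal bytes [216, 5, 232, 185] = d8 05 e8 b9 is 4 bytes ≤ B = 7; zero-pad to 7 bytes: K' = d8 05 e8 b9 00 00 00.
K' ⊕ ipad = ee 33 de 8f 36 36 36; K' ⊕ opad = 84 59 b4 e5 5c 5c 5c.
Inner hash: sum = 238+51+222+143+54+54+54+16+15 = 847; mod 256 = 79 → 4f.
Outer hash (recomputed tag): sum = 132+89+180+229+92+92+92+79 = 985; mod 256 = 217 → d9.
Recomputed tag = d9; claimed = 93 → mismatch.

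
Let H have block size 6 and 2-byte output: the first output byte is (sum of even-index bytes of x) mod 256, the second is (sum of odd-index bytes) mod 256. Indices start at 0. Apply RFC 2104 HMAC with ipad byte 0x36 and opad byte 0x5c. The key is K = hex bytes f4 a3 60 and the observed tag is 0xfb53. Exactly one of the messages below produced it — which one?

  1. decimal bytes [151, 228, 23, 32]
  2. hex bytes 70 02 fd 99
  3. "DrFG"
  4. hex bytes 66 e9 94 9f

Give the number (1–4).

Key hex bytes f4 a3 60 is 3 bytes ≤ B = 6; zero-pad to 6 bytes: K' = f4 a3 60 00 00 00.
K' ⊕ ipad = c2 95 56 36 36 36; K' ⊕ opad = a8 ff 3c 5c 5c 5c.
m1: inner = H(c2 95 56 36 36 36 97 e4 17 20) = fc 05; tag = H(a8 ff 3c 5c 5c 5c fc 05) = 3cbc
m2: inner = H(c2 95 56 36 36 36 70 02 fd 99) = bb 9c; tag = H(a8 ff 3c 5c 5c 5c bb 9c) = fb53 ← matches
m3: inner = H(c2 95 56 36 36 36 44 72 46 47) = d8 ba; tag = H(a8 ff 3c 5c 5c 5c d8 ba) = 1871
m4: inner = H(c2 95 56 36 36 36 66 e9 94 9f) = 48 89; tag = H(a8 ff 3c 5c 5c 5c 48 89) = 8840

2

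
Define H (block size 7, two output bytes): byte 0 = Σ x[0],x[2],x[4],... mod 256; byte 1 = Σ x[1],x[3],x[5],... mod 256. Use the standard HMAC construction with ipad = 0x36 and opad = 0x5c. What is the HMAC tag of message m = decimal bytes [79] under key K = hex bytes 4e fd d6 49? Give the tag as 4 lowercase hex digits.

23d6

Key hex bytes 4e fd d6 49 is 4 bytes ≤ B = 7; zero-pad to 7 bytes: K' = 4e fd d6 49 00 00 00.
K' ⊕ ipad = 78 cb e0 7f 36 36 36.  K' ⊕ opad = 12 a1 8a 15 5c 5c 5c.
Inner input = (K'⊕ipad) ∥ m = 78 cb e0 7f 36 36 36 ∥ 4f.
Inner hash: even-index sum = 452 mod 256 = 196; odd-index sum = 463 mod 256 = 207 → c4 cf.
Outer input = (K'⊕opad) ∥ inner = 12 a1 8a 15 5c 5c 5c ∥ c4 cf.
Outer hash (tag): even-index sum = 547 mod 256 = 35; odd-index sum = 470 mod 256 = 214 → 23 d6.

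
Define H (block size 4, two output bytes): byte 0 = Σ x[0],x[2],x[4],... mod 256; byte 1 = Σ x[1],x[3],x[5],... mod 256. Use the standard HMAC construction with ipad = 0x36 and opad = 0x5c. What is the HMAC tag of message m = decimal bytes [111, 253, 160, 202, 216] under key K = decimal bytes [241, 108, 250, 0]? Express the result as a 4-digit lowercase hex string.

cde3

Key decimal bytes [241, 108, 250, 0] = f1 6c fa 00 is exactly B = 4 bytes: K' = f1 6c fa 00.
K' ⊕ ipad = c7 5a cc 36.  K' ⊕ opad = ad 30 a6 5c.
Inner input = (K'⊕ipad) ∥ m = c7 5a cc 36 ∥ 6f fd a0 ca d8.
Inner hash: even-index sum = 890 mod 256 = 122; odd-index sum = 599 mod 256 = 87 → 7a 57.
Outer input = (K'⊕opad) ∥ inner = ad 30 a6 5c ∥ 7a 57.
Outer hash (tag): even-index sum = 461 mod 256 = 205; odd-index sum = 227 mod 256 = 227 → cd e3.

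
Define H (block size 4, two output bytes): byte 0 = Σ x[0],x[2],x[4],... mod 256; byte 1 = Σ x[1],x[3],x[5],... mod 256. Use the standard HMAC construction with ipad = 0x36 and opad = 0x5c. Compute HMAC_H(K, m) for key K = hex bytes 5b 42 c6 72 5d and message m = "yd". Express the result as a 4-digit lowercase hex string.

Key hex bytes 5b 42 c6 72 5d is 5 bytes > B = 4, so hash it first: H(key) = 7e b4, then zero-pad to 4 bytes: K' = 7e b4 00 00.
K' ⊕ ipad = 48 82 36 36.  K' ⊕ opad = 22 e8 5c 5c.
Inner input = (K'⊕ipad) ∥ m = 48 82 36 36 ∥ 79 64.
Inner hash: even-index sum = 247 mod 256 = 247; odd-index sum = 284 mod 256 = 28 → f7 1c.
Outer input = (K'⊕opad) ∥ inner = 22 e8 5c 5c ∥ f7 1c.
Outer hash (tag): even-index sum = 373 mod 256 = 117; odd-index sum = 352 mod 256 = 96 → 75 60.

7560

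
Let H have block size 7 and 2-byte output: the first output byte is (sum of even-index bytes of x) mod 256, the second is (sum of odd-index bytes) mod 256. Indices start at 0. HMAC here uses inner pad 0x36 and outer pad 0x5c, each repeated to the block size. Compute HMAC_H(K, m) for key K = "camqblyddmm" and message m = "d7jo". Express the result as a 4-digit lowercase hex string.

Key "camqblyddmm" = 63 61 6d 71 62 6c 79 64 64 6d 6d is 11 bytes > B = 7, so hash it first: H(key) = 7c 0f, then zero-pad to 7 bytes: K' = 7c 0f 00 00 00 00 00.
K' ⊕ ipad = 4a 39 36 36 36 36 36.  K' ⊕ opad = 20 53 5c 5c 5c 5c 5c.
Inner input = (K'⊕ipad) ∥ m = 4a 39 36 36 36 36 36 ∥ 64 37 6a 6f.
Inner hash: even-index sum = 402 mod 256 = 146; odd-index sum = 371 mod 256 = 115 → 92 73.
Outer input = (K'⊕opad) ∥ inner = 20 53 5c 5c 5c 5c 5c ∥ 92 73.
Outer hash (tag): even-index sum = 423 mod 256 = 167; odd-index sum = 413 mod 256 = 157 → a7 9d.

a79d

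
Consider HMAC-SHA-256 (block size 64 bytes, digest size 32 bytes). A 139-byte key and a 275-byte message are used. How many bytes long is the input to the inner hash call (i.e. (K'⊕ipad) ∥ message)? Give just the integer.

339

Key is 139 > 64 bytes, so it is hashed to 32 bytes then zero-padded to 64: |K'| = 64.
Inner input = (K'⊕ipad) ∥ m → 64 + 275 = 339 bytes.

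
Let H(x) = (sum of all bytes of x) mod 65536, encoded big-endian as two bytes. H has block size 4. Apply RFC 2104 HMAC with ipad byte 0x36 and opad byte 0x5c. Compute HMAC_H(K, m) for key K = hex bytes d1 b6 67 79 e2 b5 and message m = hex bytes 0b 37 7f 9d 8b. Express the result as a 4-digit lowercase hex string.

020e

Key hex bytes d1 b6 67 79 e2 b5 is 6 bytes > B = 4, so hash it first: H(key) = 03 fe, then zero-pad to 4 bytes: K' = 03 fe 00 00.
K' ⊕ ipad = 35 c8 36 36.  K' ⊕ opad = 5f a2 5c 5c.
Inner input = (K'⊕ipad) ∥ m = 35 c8 36 36 ∥ 0b 37 7f 9d 8b.
Inner hash: sum = 53+200+54+54+11+55+127+157+139 = 850 → 03 52.
Outer input = (K'⊕opad) ∥ inner = 5f a2 5c 5c ∥ 03 52.
Outer hash (tag): sum = 95+162+92+92+3+82 = 526 → 02 0e.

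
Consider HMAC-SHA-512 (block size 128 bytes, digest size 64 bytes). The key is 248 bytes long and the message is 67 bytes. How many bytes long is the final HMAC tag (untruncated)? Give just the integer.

64

The tag is one SHA-512 digest: 64 bytes.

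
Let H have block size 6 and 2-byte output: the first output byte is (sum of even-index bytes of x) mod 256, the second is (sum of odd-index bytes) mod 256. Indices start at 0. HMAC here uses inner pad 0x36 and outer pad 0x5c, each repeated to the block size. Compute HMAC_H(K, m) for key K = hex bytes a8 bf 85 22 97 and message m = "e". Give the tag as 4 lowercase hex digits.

Key hex bytes a8 bf 85 22 97 is 5 bytes ≤ B = 6; zero-pad to 6 bytes: K' = a8 bf 85 22 97 00.
K' ⊕ ipad = 9e 89 b3 14 a1 36.  K' ⊕ opad = f4 e3 d9 7e cb 5c.
Inner input = (K'⊕ipad) ∥ m = 9e 89 b3 14 a1 36 ∥ 65.
Inner hash: even-index sum = 599 mod 256 = 87; odd-index sum = 211 mod 256 = 211 → 57 d3.
Outer input = (K'⊕opad) ∥ inner = f4 e3 d9 7e cb 5c ∥ 57 d3.
Outer hash (tag): even-index sum = 751 mod 256 = 239; odd-index sum = 656 mod 256 = 144 → ef 90.

ef90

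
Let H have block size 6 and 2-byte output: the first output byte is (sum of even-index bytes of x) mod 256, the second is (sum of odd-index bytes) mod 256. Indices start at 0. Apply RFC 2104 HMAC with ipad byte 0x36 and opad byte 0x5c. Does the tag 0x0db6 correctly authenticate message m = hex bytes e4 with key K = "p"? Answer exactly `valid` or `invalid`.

Key "p" = 70 is 1 byte ≤ B = 6; zero-pad to 6 bytes: K' = 70 00 00 00 00 00.
K' ⊕ ipad = 46 36 36 36 36 36; K' ⊕ opad = 2c 5c 5c 5c 5c 5c.
Inner hash: even-index sum = 406 mod 256 = 150; odd-index sum = 162 mod 256 = 162 → 96 a2.
Outer hash (recomputed tag): even-index sum = 378 mod 256 = 122; odd-index sum = 438 mod 256 = 182 → 7a b6.
Recomputed tag = 7ab6; claimed = 0db6 → mismatch.

invalid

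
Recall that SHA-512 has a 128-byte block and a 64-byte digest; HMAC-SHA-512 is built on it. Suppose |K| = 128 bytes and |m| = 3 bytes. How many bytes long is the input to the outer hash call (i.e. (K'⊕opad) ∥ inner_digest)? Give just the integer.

192

Key is 128 ≤ 128 bytes, zero-padded: |K'| = 128.
Outer input = (K'⊕opad) ∥ H(inner) → 128 + 64 = 192 bytes.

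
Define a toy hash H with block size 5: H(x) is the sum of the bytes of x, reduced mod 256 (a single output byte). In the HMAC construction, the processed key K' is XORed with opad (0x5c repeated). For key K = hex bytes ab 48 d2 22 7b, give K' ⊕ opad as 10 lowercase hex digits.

Key hex bytes ab 48 d2 22 7b is exactly B = 5 bytes: K' = ab 48 d2 22 7b.
XOR each byte with 0x5c: ab⊕5c=f7, 48⊕5c=14, d2⊕5c=8e, 22⊕5c=7e, 7b⊕5c=27.

f7148e7e27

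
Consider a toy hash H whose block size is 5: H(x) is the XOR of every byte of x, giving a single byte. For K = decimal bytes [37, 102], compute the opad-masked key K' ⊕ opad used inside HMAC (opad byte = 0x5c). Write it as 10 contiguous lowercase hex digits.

793a5c5c5c

Key decimal bytes [37, 102] = 25 66 is 2 bytes ≤ B = 5; zero-pad to 5 bytes: K' = 25 66 00 00 00.
XOR each byte with 0x5c: 25⊕5c=79, 66⊕5c=3a, 00⊕5c=5c, 00⊕5c=5c, 00⊕5c=5c.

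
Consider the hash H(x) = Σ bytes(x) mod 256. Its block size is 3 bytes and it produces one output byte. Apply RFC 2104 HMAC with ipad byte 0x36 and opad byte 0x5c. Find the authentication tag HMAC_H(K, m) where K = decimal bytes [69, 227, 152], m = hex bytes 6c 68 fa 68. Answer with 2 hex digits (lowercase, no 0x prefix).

c8

Key decimal bytes [69, 227, 152] = 45 e3 98 is exactly B = 3 bytes: K' = 45 e3 98.
K' ⊕ ipad = 73 d5 ae.  K' ⊕ opad = 19 bf c4.
Inner input = (K'⊕ipad) ∥ m = 73 d5 ae ∥ 6c 68 fa 68.
Inner hash: sum = 115+213+174+108+104+250+104 = 1068; mod 256 = 44 → 2c.
Outer input = (K'⊕opad) ∥ inner = 19 bf c4 ∥ 2c.
Outer hash (tag): sum = 25+191+196+44 = 456; mod 256 = 200 → c8.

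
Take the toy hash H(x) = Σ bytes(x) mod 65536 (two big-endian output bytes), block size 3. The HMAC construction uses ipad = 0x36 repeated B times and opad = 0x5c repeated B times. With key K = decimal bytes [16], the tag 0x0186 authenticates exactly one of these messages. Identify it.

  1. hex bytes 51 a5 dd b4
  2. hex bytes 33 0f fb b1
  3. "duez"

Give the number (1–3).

2

Key decimal bytes [16] = 10 is 1 byte ≤ B = 3; zero-pad to 3 bytes: K' = 10 00 00.
K' ⊕ ipad = 26 36 36; K' ⊕ opad = 4c 5c 5c.
m1: inner = H(26 36 36 51 a5 dd b4) = 03 19; tag = H(4c 5c 5c 03 19) = 0120
m2: inner = H(26 36 36 33 0f fb b1) = 02 80; tag = H(4c 5c 5c 02 80) = 0186 ← matches
m3: inner = H(26 36 36 64 75 65 7a) = 02 4a; tag = H(4c 5c 5c 02 4a) = 0150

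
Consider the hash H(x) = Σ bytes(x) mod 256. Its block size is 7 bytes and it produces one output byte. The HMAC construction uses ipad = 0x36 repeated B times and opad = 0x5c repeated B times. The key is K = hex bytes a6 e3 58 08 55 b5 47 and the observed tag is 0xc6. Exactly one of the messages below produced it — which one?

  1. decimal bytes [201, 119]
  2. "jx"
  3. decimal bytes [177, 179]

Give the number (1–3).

Key hex bytes a6 e3 58 08 55 b5 47 is exactly B = 7 bytes: K' = a6 e3 58 08 55 b5 47.
K' ⊕ ipad = 90 d5 6e 3e 63 83 71; K' ⊕ opad = fa bf 04 54 09 e9 1b.
m1: inner = H(90 d5 6e 3e 63 83 71 c9 77) = a8; tag = H(fa bf 04 54 09 e9 1b a8) = c6 ← matches
m2: inner = H(90 d5 6e 3e 63 83 71 6a 78) = 4a; tag = H(fa bf 04 54 09 e9 1b 4a) = 68
m3: inner = H(90 d5 6e 3e 63 83 71 b1 b3) = cc; tag = H(fa bf 04 54 09 e9 1b cc) = ea

1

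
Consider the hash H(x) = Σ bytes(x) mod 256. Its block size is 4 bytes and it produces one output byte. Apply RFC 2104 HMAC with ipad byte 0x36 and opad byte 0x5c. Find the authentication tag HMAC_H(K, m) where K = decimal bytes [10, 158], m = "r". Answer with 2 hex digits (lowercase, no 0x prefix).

92

Key decimal bytes [10, 158] = 0a 9e is 2 bytes ≤ B = 4; zero-pad to 4 bytes: K' = 0a 9e 00 00.
K' ⊕ ipad = 3c a8 36 36.  K' ⊕ opad = 56 c2 5c 5c.
Inner input = (K'⊕ipad) ∥ m = 3c a8 36 36 ∥ 72.
Inner hash: sum = 60+168+54+54+114 = 450; mod 256 = 194 → c2.
Outer input = (K'⊕opad) ∥ inner = 56 c2 5c 5c ∥ c2.
Outer hash (tag): sum = 86+194+92+92+194 = 658; mod 256 = 146 → 92.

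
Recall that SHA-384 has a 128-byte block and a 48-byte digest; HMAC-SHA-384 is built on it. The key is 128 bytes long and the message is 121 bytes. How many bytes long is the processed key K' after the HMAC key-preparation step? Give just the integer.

Key is 128 ≤ 128 bytes, zero-padded: |K'| = 128.

128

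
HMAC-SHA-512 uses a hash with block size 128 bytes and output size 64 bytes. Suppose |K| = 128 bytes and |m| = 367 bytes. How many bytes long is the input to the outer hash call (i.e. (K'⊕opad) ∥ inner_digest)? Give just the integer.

192

Key is 128 ≤ 128 bytes, zero-padded: |K'| = 128.
Outer input = (K'⊕opad) ∥ H(inner) → 128 + 64 = 192 bytes.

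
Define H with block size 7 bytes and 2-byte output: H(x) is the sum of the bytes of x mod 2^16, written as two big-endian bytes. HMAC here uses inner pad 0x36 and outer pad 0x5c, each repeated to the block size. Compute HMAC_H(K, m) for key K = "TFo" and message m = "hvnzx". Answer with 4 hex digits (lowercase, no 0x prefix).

020a

Key "TFo" = 54 46 6f is 3 bytes ≤ B = 7; zero-pad to 7 bytes: K' = 54 46 6f 00 00 00 00.
K' ⊕ ipad = 62 70 59 36 36 36 36.  K' ⊕ opad = 08 1a 33 5c 5c 5c 5c.
Inner input = (K'⊕ipad) ∥ m = 62 70 59 36 36 36 36 ∥ 68 76 6e 7a 78.
Inner hash: sum = 98+112+89+54+54+54+54+104+118+110+122+120 = 1089 → 04 41.
Outer input = (K'⊕opad) ∥ inner = 08 1a 33 5c 5c 5c 5c ∥ 04 41.
Outer hash (tag): sum = 8+26+51+92+92+92+92+4+65 = 522 → 02 0a.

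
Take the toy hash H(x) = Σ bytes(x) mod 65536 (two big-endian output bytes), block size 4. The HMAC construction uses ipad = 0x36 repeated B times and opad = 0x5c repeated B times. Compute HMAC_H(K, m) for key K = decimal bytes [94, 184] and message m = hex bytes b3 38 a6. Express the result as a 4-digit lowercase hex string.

0293

Key decimal bytes [94, 184] = 5e b8 is 2 bytes ≤ B = 4; zero-pad to 4 bytes: K' = 5e b8 00 00.
K' ⊕ ipad = 68 8e 36 36.  K' ⊕ opad = 02 e4 5c 5c.
Inner input = (K'⊕ipad) ∥ m = 68 8e 36 36 ∥ b3 38 a6.
Inner hash: sum = 104+142+54+54+179+56+166 = 755 → 02 f3.
Outer input = (K'⊕opad) ∥ inner = 02 e4 5c 5c ∥ 02 f3.
Outer hash (tag): sum = 2+228+92+92+2+243 = 659 → 02 93.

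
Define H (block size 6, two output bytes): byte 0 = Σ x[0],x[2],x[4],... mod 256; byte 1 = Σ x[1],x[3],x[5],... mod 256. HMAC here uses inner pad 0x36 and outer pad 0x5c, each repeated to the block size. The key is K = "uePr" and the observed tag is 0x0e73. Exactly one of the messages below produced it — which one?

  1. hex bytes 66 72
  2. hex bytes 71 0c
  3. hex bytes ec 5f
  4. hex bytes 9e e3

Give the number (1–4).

4

Key "uePr" = 75 65 50 72 is 4 bytes ≤ B = 6; zero-pad to 6 bytes: K' = 75 65 50 72 00 00.
K' ⊕ ipad = 43 53 66 44 36 36; K' ⊕ opad = 29 39 0c 2e 5c 5c.
m1: inner = H(43 53 66 44 36 36 66 72) = 45 3f; tag = H(29 39 0c 2e 5c 5c 45 3f) = d602
m2: inner = H(43 53 66 44 36 36 71 0c) = 50 d9; tag = H(29 39 0c 2e 5c 5c 50 d9) = e19c
m3: inner = H(43 53 66 44 36 36 ec 5f) = cb 2c; tag = H(29 39 0c 2e 5c 5c cb 2c) = 5cef
m4: inner = H(43 53 66 44 36 36 9e e3) = 7d b0; tag = H(29 39 0c 2e 5c 5c 7d b0) = 0e73 ← matches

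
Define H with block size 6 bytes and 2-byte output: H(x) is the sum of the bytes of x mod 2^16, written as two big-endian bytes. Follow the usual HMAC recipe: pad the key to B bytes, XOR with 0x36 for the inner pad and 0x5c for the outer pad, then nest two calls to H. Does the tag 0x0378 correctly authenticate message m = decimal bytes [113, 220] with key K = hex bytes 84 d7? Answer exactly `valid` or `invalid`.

Key hex bytes 84 d7 is 2 bytes ≤ B = 6; zero-pad to 6 bytes: K' = 84 d7 00 00 00 00.
K' ⊕ ipad = b2 e1 36 36 36 36; K' ⊕ opad = d8 8b 5c 5c 5c 5c.
Inner hash: sum = 178+225+54+54+54+54+113+220 = 952 → 03 b8.
Outer hash (recomputed tag): sum = 216+139+92+92+92+92+3+184 = 910 → 03 8e.
Recomputed tag = 038e; claimed = 0378 → mismatch.

invalid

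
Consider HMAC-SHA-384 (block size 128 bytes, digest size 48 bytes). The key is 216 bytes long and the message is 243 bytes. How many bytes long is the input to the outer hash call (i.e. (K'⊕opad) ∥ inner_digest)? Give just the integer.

176

Key is 216 > 128 bytes, so it is hashed to 48 bytes then zero-padded to 128: |K'| = 128.
Outer input = (K'⊕opad) ∥ H(inner) → 128 + 48 = 176 bytes.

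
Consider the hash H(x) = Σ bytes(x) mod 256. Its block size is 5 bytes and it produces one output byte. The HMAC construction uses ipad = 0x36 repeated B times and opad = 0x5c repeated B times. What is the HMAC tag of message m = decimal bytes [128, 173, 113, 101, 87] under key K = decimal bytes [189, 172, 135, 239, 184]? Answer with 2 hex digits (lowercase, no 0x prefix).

Key decimal bytes [189, 172, 135, 239, 184] = bd ac 87 ef b8 is exactly B = 5 bytes: K' = bd ac 87 ef b8.
K' ⊕ ipad = 8b 9a b1 d9 8e.  K' ⊕ opad = e1 f0 db b3 e4.
Inner input = (K'⊕ipad) ∥ m = 8b 9a b1 d9 8e ∥ 80 ad 71 65 57.
Inner hash: sum = 139+154+177+217+142+128+173+113+101+87 = 1431; mod 256 = 151 → 97.
Outer input = (K'⊕opad) ∥ inner = e1 f0 db b3 e4 ∥ 97.
Outer hash (tag): sum = 225+240+219+179+228+151 = 1242; mod 256 = 218 → da.

da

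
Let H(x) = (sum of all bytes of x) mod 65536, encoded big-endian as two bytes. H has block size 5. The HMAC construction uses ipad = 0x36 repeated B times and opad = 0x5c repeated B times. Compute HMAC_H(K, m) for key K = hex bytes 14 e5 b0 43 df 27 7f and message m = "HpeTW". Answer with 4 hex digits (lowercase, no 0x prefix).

Key hex bytes 14 e5 b0 43 df 27 7f is 7 bytes > B = 5, so hash it first: H(key) = 03 71, then zero-pad to 5 bytes: K' = 03 71 00 00 00.
K' ⊕ ipad = 35 47 36 36 36.  K' ⊕ opad = 5f 2d 5c 5c 5c.
Inner input = (K'⊕ipad) ∥ m = 35 47 36 36 36 ∥ 48 70 65 54 57.
Inner hash: sum = 53+71+54+54+54+72+112+101+84+87 = 742 → 02 e6.
Outer input = (K'⊕opad) ∥ inner = 5f 2d 5c 5c 5c ∥ 02 e6.
Outer hash (tag): sum = 95+45+92+92+92+2+230 = 648 → 02 88.

0288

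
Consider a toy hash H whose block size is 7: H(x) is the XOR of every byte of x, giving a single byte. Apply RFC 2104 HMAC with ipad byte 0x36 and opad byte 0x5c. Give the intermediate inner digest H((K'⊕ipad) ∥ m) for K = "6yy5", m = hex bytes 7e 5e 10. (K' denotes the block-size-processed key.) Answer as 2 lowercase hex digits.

Key "6yy5" = 36 79 79 35 is 4 bytes ≤ B = 7; zero-pad to 7 bytes: K' = 36 79 79 35 00 00 00.
K' ⊕ ipad = 00 4f 4f 03 36 36 36.
Inner input = 00 4f 4f 03 36 36 36 ∥ 7e 5e 10.
Inner hash: XOR 00⊕4f⊕4f⊕03⊕36⊕36⊕36⊕7e⊕5e⊕10 = 05.

05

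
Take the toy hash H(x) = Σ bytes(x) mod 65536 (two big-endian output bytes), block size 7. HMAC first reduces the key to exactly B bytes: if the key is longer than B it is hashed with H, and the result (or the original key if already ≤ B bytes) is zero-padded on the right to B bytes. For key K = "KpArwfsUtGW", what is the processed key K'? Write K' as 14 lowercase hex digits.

|K| = 11 > B = 7, so first hash the key.
H(K): sum = 75+112+65+114+119+102+115+85+116+71+87 = 1061 → 04 25.
Zero-pad H(K) = 04 25 to 7 bytes: K' = 04 25 00 00 00 00 00.

04250000000000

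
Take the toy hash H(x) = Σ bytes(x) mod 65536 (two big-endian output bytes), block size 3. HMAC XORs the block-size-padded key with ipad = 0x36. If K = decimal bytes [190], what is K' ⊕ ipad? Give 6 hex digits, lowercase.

Key decimal bytes [190] = be is 1 byte ≤ B = 3; zero-pad to 3 bytes: K' = be 00 00.
XOR each byte with 0x36: be⊕36=88, 00⊕36=36, 00⊕36=36.

883636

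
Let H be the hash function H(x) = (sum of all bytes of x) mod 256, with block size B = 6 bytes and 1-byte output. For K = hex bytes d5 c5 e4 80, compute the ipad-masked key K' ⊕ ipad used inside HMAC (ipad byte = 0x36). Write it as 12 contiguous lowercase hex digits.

Key hex bytes d5 c5 e4 80 is 4 bytes ≤ B = 6; zero-pad to 6 bytes: K' = d5 c5 e4 80 00 00.
XOR each byte with 0x36: d5⊕36=e3, c5⊕36=f3, e4⊕36=d2, 80⊕36=b6, 00⊕36=36, 00⊕36=36.

e3f3d2b63636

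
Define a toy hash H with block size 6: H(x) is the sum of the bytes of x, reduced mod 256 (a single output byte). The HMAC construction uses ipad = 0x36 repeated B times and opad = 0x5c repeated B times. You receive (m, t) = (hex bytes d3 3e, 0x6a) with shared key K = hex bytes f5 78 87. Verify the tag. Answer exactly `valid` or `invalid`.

Key hex bytes f5 78 87 is 3 bytes ≤ B = 6; zero-pad to 6 bytes: K' = f5 78 87 00 00 00.
K' ⊕ ipad = c3 4e b1 36 36 36; K' ⊕ opad = a9 24 db 5c 5c 5c.
Inner hash: sum = 195+78+177+54+54+54+211+62 = 885; mod 256 = 117 → 75.
Outer hash (recomputed tag): sum = 169+36+219+92+92+92+117 = 817; mod 256 = 49 → 31.
Recomputed tag = 31; claimed = 6a → mismatch.

invalid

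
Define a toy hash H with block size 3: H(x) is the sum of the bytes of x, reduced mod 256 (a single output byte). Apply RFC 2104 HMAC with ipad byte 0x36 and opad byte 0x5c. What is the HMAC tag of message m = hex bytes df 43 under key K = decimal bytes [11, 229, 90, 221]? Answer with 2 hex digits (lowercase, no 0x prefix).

d2

Key decimal bytes [11, 229, 90, 221] = 0b e5 5a dd is 4 bytes > B = 3, so hash it first: H(key) = 27, then zero-pad to 3 bytes: K' = 27 00 00.
K' ⊕ ipad = 11 36 36.  K' ⊕ opad = 7b 5c 5c.
Inner input = (K'⊕ipad) ∥ m = 11 36 36 ∥ df 43.
Inner hash: sum = 17+54+54+223+67 = 415; mod 256 = 159 → 9f.
Outer input = (K'⊕opad) ∥ inner = 7b 5c 5c ∥ 9f.
Outer hash (tag): sum = 123+92+92+159 = 466; mod 256 = 210 → d2.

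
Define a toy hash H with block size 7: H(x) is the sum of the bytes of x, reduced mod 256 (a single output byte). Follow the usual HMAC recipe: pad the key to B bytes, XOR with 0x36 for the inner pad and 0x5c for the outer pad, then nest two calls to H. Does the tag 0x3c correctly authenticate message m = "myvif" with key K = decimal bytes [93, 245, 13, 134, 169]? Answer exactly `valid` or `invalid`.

Key decimal bytes [93, 245, 13, 134, 169] = 5d f5 0d 86 a9 is 5 bytes ≤ B = 7; zero-pad to 7 bytes: K' = 5d f5 0d 86 a9 00 00.
K' ⊕ ipad = 6b c3 3b b0 9f 36 36; K' ⊕ opad = 01 a9 51 da f5 5c 5c.
Inner hash: sum = 107+195+59+176+159+54+54+109+121+118+105+102 = 1359; mod 256 = 79 → 4f.
Outer hash (recomputed tag): sum = 1+169+81+218+245+92+92+79 = 977; mod 256 = 209 → d1.
Recomputed tag = d1; claimed = 3c → mismatch.

invalid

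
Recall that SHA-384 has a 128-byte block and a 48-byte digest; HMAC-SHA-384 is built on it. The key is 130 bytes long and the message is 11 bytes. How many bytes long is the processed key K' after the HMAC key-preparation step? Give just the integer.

128

Key is 130 > 128 bytes, so it is hashed to 48 bytes then zero-padded to 128: |K'| = 128.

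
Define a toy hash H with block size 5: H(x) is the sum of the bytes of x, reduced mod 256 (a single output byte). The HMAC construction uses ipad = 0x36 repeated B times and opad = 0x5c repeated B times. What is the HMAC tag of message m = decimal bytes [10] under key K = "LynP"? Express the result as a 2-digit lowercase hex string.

96

Key "LynP" = 4c 79 6e 50 is 4 bytes ≤ B = 5; zero-pad to 5 bytes: K' = 4c 79 6e 50 00.
K' ⊕ ipad = 7a 4f 58 66 36.  K' ⊕ opad = 10 25 32 0c 5c.
Inner input = (K'⊕ipad) ∥ m = 7a 4f 58 66 36 ∥ 0a.
Inner hash: sum = 122+79+88+102+54+10 = 455; mod 256 = 199 → c7.
Outer input = (K'⊕opad) ∥ inner = 10 25 32 0c 5c ∥ c7.
Outer hash (tag): sum = 16+37+50+12+92+199 = 406; mod 256 = 150 → 96.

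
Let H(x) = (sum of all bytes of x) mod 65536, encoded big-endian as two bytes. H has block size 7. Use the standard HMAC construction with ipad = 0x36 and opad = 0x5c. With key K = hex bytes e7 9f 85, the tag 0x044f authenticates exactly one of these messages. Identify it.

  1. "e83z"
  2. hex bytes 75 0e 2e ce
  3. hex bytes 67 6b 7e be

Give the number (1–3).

Key hex bytes e7 9f 85 is 3 bytes ≤ B = 7; zero-pad to 7 bytes: K' = e7 9f 85 00 00 00 00.
K' ⊕ ipad = d1 a9 b3 36 36 36 36; K' ⊕ opad = bb c3 d9 5c 5c 5c 5c.
m1: inner = H(d1 a9 b3 36 36 36 36 65 38 33 7a) = 04 4f; tag = H(bb c3 d9 5c 5c 5c 5c 04 4f) = 041a
m2: inner = H(d1 a9 b3 36 36 36 36 75 0e 2e ce) = 04 84; tag = H(bb c3 d9 5c 5c 5c 5c 04 84) = 044f ← matches
m3: inner = H(d1 a9 b3 36 36 36 36 67 6b 7e be) = 05 13; tag = H(bb c3 d9 5c 5c 5c 5c 05 13) = 03df

2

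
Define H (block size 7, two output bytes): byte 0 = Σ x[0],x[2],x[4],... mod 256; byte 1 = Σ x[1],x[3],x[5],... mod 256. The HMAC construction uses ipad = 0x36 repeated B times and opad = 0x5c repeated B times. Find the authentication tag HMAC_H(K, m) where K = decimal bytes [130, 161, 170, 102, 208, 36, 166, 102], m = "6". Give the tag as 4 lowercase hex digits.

5bbb

Key decimal bytes [130, 161, 170, 102, 208, 36, 166, 102] = 82 a1 aa 66 d0 24 a6 66 is 8 bytes > B = 7, so hash it first: H(key) = a2 91, then zero-pad to 7 bytes: K' = a2 91 00 00 00 00 00.
K' ⊕ ipad = 94 a7 36 36 36 36 36.  K' ⊕ opad = fe cd 5c 5c 5c 5c 5c.
Inner input = (K'⊕ipad) ∥ m = 94 a7 36 36 36 36 36 ∥ 36.
Inner hash: even-index sum = 310 mod 256 = 54; odd-index sum = 329 mod 256 = 73 → 36 49.
Outer input = (K'⊕opad) ∥ inner = fe cd 5c 5c 5c 5c 5c ∥ 36 49.
Outer hash (tag): even-index sum = 603 mod 256 = 91; odd-index sum = 443 mod 256 = 187 → 5b bb.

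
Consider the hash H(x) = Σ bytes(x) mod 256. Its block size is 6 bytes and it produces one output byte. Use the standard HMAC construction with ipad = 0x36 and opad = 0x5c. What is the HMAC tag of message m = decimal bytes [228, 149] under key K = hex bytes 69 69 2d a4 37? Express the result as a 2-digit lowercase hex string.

b5

Key hex bytes 69 69 2d a4 37 is 5 bytes ≤ B = 6; zero-pad to 6 bytes: K' = 69 69 2d a4 37 00.
K' ⊕ ipad = 5f 5f 1b 92 01 36.  K' ⊕ opad = 35 35 71 f8 6b 5c.
Inner input = (K'⊕ipad) ∥ m = 5f 5f 1b 92 01 36 ∥ e4 95.
Inner hash: sum = 95+95+27+146+1+54+228+149 = 795; mod 256 = 27 → 1b.
Outer input = (K'⊕opad) ∥ inner = 35 35 71 f8 6b 5c ∥ 1b.
Outer hash (tag): sum = 53+53+113+248+107+92+27 = 693; mod 256 = 181 → b5.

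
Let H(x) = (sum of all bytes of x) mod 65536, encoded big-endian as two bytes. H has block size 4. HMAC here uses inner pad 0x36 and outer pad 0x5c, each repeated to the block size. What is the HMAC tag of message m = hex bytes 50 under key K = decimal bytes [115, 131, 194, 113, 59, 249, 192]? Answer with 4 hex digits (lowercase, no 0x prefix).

016b

Key decimal bytes [115, 131, 194, 113, 59, 249, 192] = 73 83 c2 71 3b f9 c0 is 7 bytes > B = 4, so hash it first: H(key) = 04 1d, then zero-pad to 4 bytes: K' = 04 1d 00 00.
K' ⊕ ipad = 32 2b 36 36.  K' ⊕ opad = 58 41 5c 5c.
Inner input = (K'⊕ipad) ∥ m = 32 2b 36 36 ∥ 50.
Inner hash: sum = 50+43+54+54+80 = 281 → 01 19.
Outer input = (K'⊕opad) ∥ inner = 58 41 5c 5c ∥ 01 19.
Outer hash (tag): sum = 88+65+92+92+1+25 = 363 → 01 6b.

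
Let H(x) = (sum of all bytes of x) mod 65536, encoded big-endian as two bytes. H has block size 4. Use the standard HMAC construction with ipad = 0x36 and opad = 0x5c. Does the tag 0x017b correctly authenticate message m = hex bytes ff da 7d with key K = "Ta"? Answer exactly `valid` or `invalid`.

valid

Key "Ta" = 54 61 is 2 bytes ≤ B = 4; zero-pad to 4 bytes: K' = 54 61 00 00.
K' ⊕ ipad = 62 57 36 36; K' ⊕ opad = 08 3d 5c 5c.
Inner hash: sum = 98+87+54+54+255+218+125 = 891 → 03 7b.
Outer hash (recomputed tag): sum = 8+61+92+92+3+123 = 379 → 01 7b.
Recomputed tag = 017b; claimed = 017b → match.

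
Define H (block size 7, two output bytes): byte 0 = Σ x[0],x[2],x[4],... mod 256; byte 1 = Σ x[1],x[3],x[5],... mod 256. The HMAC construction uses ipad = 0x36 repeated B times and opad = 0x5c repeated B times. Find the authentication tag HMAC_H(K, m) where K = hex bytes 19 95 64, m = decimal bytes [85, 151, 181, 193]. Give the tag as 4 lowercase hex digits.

4ec6

Key hex bytes 19 95 64 is 3 bytes ≤ B = 7; zero-pad to 7 bytes: K' = 19 95 64 00 00 00 00.
K' ⊕ ipad = 2f a3 52 36 36 36 36.  K' ⊕ opad = 45 c9 38 5c 5c 5c 5c.
Inner input = (K'⊕ipad) ∥ m = 2f a3 52 36 36 36 36 ∥ 55 97 b5 c1.
Inner hash: even-index sum = 581 mod 256 = 69; odd-index sum = 537 mod 256 = 25 → 45 19.
Outer input = (K'⊕opad) ∥ inner = 45 c9 38 5c 5c 5c 5c ∥ 45 19.
Outer hash (tag): even-index sum = 334 mod 256 = 78; odd-index sum = 454 mod 256 = 198 → 4e c6.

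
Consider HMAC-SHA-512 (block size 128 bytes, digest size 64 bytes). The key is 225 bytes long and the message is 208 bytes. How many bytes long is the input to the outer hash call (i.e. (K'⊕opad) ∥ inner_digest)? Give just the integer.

Key is 225 > 128 bytes, so it is hashed to 64 bytes then zero-padded to 128: |K'| = 128.
Outer input = (K'⊕opad) ∥ H(inner) → 128 + 64 = 192 bytes.

192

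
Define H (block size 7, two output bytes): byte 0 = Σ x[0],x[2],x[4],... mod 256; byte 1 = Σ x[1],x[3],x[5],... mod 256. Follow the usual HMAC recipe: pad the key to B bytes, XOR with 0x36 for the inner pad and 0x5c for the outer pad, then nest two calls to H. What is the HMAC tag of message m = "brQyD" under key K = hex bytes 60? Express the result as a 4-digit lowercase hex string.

Key hex bytes 60 is 1 byte ≤ B = 7; zero-pad to 7 bytes: K' = 60 00 00 00 00 00 00.
K' ⊕ ipad = 56 36 36 36 36 36 36.  K' ⊕ opad = 3c 5c 5c 5c 5c 5c 5c.
Inner input = (K'⊕ipad) ∥ m = 56 36 36 36 36 36 36 ∥ 62 72 51 79 44.
Inner hash: even-index sum = 483 mod 256 = 227; odd-index sum = 409 mod 256 = 153 → e3 99.
Outer input = (K'⊕opad) ∥ inner = 3c 5c 5c 5c 5c 5c 5c ∥ e3 99.
Outer hash (tag): even-index sum = 489 mod 256 = 233; odd-index sum = 503 mod 256 = 247 → e9 f7.

e9f7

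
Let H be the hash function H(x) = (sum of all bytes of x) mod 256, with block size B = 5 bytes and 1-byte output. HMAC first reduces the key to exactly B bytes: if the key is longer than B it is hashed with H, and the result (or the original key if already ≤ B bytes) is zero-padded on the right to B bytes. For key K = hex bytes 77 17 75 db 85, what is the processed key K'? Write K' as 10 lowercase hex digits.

771775db85

Key hex bytes 77 17 75 db 85 is exactly B = 5 bytes: K' = 77 17 75 db 85.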